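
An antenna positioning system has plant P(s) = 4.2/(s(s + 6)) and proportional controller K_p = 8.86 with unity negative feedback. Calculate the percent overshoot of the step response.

From 1 + K_pP(s) = 0: s² + 6s + 37.21 = 0 ⇒ ω_n = 6.1, ζ = 0.4918.
%OS = 100·exp(−πζ/√(1−ζ²)) = 100·exp(−π·0.4918/√0.7581) = 17%.

17%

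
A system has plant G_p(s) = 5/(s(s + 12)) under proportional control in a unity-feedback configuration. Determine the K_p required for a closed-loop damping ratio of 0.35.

Closed-loop characteristic equation: s² + 12s + K_p·5 = 0.
So ω_n = √(5K_p) and 2ζω_n = 12, giving ζ = 12/(2√(5K_p)).
Setting ζ = 0.35: √(5K_p) = 12/(2·0.35) = 17.14, so K_p = 293.9/5 = 58.8.

K_p = 58.8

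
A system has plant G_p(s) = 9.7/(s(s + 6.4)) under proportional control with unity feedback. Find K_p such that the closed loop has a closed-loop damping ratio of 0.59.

Closed-loop characteristic equation: s² + 6.4s + K_p·9.7 = 0.
So ω_n = √(9.7K_p) and 2ζω_n = 6.4, giving ζ = 6.4/(2√(9.7K_p)).
Setting ζ = 0.59: √(9.7K_p) = 6.4/(2·0.59) = 5.424, so K_p = 29.42/9.7 = 3.03.

K_p = 3.03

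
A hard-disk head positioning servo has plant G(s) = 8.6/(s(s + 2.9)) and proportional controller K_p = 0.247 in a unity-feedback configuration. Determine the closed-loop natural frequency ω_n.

With unity feedback the closed-loop characteristic equation is s² + 2.9s + 0.247·8.6 = s² + 2.9s + 2.124 = 0.
So ω_n² = 2.124 ⇒ ω_n = 1.457 rad/s, and ζ = 2.9/(2ω_n) = 0.995.

ω_n = 1.46 rad/s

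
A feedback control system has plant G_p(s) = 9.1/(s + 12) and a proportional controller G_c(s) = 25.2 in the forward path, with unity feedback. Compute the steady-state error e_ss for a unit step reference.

The loop is type 0. Static position error constant K_pos = G_c(0)·G_p(0) = 25.2·0.7583 = 19.11.
Steady-state error to a unit step: e_ss = 1/(1+K_pos) = 1/20.11 = 0.0497.

0.0497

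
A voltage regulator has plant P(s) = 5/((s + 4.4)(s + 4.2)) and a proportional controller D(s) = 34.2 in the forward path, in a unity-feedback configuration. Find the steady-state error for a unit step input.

0.0975

The loop is type 0. Static position error constant K_pos = D(0)·P(0) = 34.2·0.2706 = 9.253.
Steady-state error to a unit step: e_ss = 1/(1+K_pos) = 1/10.25 = 0.0975.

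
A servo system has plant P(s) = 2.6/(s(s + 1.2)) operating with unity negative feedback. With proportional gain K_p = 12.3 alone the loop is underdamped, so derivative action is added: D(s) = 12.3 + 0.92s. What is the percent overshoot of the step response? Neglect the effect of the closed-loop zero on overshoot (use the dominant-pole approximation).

34.9%

Forward path: (12.3 + 0.92s)·2.6/(s(s+1.2)). The closed-loop characteristic equation is s² + (1.2 + 2.6·0.92)s + 2.6·12.3 = 0.
That is s² + 3.592s + 31.98 = 0, so ω_n = 5.655 rad/s and ζ = 3.592/(2·5.655) = 0.3176.
%OS = 100·exp(−πζ/√(1−ζ²)) = 34.9%.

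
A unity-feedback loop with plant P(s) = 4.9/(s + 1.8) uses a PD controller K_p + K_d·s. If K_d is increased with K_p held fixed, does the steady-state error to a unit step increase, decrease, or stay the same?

unchanged

K_d affects only the transient (the s-coefficient); the DC loop gain, and hence e_ss, depends only on K_p.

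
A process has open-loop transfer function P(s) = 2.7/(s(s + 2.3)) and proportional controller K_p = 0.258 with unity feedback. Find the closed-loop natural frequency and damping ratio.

1 + K_p·P(s) = 0 gives s² + 2.3s + 0.6966 = 0.
Matching s² + 2ζω_n s + ω_n²: ω_n = √0.6966 = 0.8346 rad/s and 2ζω_n = 2.3, so ζ = 2.3/(2·0.8346) = 1.38.

ω_n = 0.835 rad/s, ζ = 1.38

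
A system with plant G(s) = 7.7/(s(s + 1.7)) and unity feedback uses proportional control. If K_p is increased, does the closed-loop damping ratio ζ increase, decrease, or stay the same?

decrease

ζ = 1.7/(2√(7.7K_p)); increasing K_p raises the denominator, so ζ falls.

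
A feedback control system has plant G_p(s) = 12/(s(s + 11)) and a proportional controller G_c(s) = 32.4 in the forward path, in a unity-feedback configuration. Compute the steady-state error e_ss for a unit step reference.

The open loop G_c(s)G_p(s) has a pole at the origin (type 1), so the static position error constant is infinite and e_ss = 1/(1+∞) = 0.

0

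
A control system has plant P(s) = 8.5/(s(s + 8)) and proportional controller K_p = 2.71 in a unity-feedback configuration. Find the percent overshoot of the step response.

Closed-loop characteristic equation: s² + 8s + 23.04 = 0, so ω_n = 4.799 rad/s and ζ = 8/(2·4.799) = 0.8334.
%OS = 100·exp(−πζ/√(1−ζ²)) = 100·exp(−π·0.8334/√0.3054) = 0.876%.

0.876%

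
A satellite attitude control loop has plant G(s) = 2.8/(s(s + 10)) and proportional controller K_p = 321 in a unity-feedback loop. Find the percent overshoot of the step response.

58.8%

Closed-loop characteristic equation: s² + 10s + 898.8 = 0, so ω_n = 29.98 rad/s and ζ = 10/(2·29.98) = 0.1668.
%OS = 100·exp(−πζ/√(1−ζ²)) = 100·exp(−π·0.1668/√0.9722) = 58.8%.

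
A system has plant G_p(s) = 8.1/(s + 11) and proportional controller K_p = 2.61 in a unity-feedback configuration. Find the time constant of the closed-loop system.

Closed-loop transfer function: T(s) = K_p·G_p(s)/(1 + K_p·G_p(s)) = 21.14/(s + 11 + 21.14) = 21.14/(s + 32.14).
Time constant τ = 1/32.14 = 0.0311 s.

τ = 0.0311 s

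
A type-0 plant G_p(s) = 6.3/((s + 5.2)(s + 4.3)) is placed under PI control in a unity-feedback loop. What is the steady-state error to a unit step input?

0

The PI controller's integrator makes the forward path type 1, so e_ss to a step is zero.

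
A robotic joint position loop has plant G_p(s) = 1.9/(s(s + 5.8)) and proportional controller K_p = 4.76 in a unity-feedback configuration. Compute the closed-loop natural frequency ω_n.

With unity feedback the closed-loop characteristic equation is s² + 5.8s + 4.76·1.9 = s² + 5.8s + 9.044 = 0.
Matching s² + 2ζω_n s + ω_n²: ω_n = √9.044 = 3.007 rad/s and 2ζω_n = 5.8, so ζ = 5.8/(2·3.007) = 0.964.

ω_n = 3.01 rad/s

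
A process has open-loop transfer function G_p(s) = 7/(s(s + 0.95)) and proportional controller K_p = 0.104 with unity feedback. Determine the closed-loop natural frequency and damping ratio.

ω_n = 0.853 rad/s, ζ = 0.557

With unity feedback the closed-loop characteristic equation is s² + 0.95s + 0.104·7 = s² + 0.95s + 0.728 = 0.
So ω_n² = 0.728 ⇒ ω_n = 0.8532 rad/s, and ζ = 0.95/(2ω_n) = 0.557.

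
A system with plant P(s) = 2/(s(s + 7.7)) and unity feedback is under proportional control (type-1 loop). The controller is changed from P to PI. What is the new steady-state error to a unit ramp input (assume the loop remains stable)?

0

The integrator raises the loop to type 2, so K_v → ∞ and e_ss to a ramp is zero.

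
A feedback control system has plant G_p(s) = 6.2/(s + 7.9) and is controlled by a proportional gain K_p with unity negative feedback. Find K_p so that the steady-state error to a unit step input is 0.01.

For a type-0 loop with proportional control, e_ss = 1/(1 + K_p·G_p(0)).
G_p(0) = 0.7848. Require 1/(1 + K_p·0.7848) = 0.01, so 1 + 0.7848·K_p = 100.
K_p = (100 − 1)/0.7848 = 126.

K_p = 126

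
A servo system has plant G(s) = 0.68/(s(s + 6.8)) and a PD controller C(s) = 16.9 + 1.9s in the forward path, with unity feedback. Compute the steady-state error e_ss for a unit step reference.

The open loop C(s)G(s) has a pole at the origin (type 1), so the static position error constant is infinite and e_ss = 1/(1+∞) = 0.

0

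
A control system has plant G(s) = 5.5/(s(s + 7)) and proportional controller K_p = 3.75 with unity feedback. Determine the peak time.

T_p = 1.09 s

Closed-loop characteristic equation: s² + 7s + 20.62 = 0, so ω_n = 4.541 rad/s and ζ = 7/(2·4.541) = 0.7707.
Damped frequency ω_d = ω_n√(1−ζ²) = 2.894 rad/s, so peak time T_p = π/ω_d = 1.09 s.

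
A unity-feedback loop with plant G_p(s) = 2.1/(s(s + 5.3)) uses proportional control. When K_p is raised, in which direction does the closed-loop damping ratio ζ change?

decrease

ζ = 5.3/(2√(2.1K_p)); increasing K_p raises the denominator, so ζ falls.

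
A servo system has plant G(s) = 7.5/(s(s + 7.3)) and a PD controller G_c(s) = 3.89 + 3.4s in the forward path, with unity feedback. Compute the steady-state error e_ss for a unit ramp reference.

The loop has one pole at the origin (type 1). Velocity error constant K_v = lim_{s→0} s·G_c(s)G(s) = 3.89·7.5/7.3 = 3.997.
Steady-state error to a unit ramp: e_ss = 1/K_v = 0.25.

0.25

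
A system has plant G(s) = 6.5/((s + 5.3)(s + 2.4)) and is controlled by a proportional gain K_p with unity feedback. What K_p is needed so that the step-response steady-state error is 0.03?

K_p = 63.3

Steady-state error for a unit step on this type-0 loop is 1/(1 + K_p·G(0)).
G(0) = 0.511. Require 1/(1 + K_p·0.511) = 0.03, so 1 + 0.511·K_p = 33.33.
K_p = (33.33 − 1)/0.511 = 63.3.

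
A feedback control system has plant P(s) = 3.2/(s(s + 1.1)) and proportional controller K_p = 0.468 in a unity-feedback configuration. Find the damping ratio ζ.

ζ = 0.449

The closed-loop denominator is s(s+1.1) + 0.468·3.2 = s² + 1.1s + 1.498.
Matching s² + 2ζω_n s + ω_n²: ω_n = √1.498 = 1.224 rad/s and 2ζω_n = 1.1, so ζ = 1.1/(2·1.224) = 0.449.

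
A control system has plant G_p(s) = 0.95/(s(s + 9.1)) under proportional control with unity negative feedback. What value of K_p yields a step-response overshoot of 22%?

From %OS = 100·exp(−πζ/√(1−ζ²)) = 22%, ζ = −ln(0.22)/√(π²+ln²(0.22)) = 0.4342.
Characteristic equation s² + 9.1s + 0.95K_p = 0 gives ζ = 9.1/(2√(0.95K_p)).
Setting ζ = 0.4342: √(0.95K_p) = 9.1/(2·0.4342) = 10.48, so K_p = 109.8/0.95 = 116.

K_p = 116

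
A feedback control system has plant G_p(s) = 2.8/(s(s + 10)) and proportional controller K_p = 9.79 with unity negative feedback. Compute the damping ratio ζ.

1 + K_p·G_p(s) = 0 gives s² + 10s + 27.41 = 0.
Matching s² + 2ζω_n s + ω_n²: ω_n = √27.41 = 5.236 rad/s and 2ζω_n = 10, so ζ = 10/(2·5.236) = 0.955.

ζ = 0.955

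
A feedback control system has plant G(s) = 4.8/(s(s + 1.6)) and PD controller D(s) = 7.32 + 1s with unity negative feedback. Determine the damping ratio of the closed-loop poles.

ζ = 0.54

Forward path: (7.32 + 1s)·4.8/(s(s+1.6)). The closed-loop characteristic equation is s² + (1.6 + 4.8·1)s + 4.8·7.32 = 0.
That is s² + 6.4s + 35.14 = 0, so ω_n = 5.928 rad/s and ζ = 6.4/(2·5.928) = 0.5399.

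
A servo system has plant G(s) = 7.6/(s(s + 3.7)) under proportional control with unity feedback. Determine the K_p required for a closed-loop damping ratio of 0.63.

Closed-loop characteristic equation: s² + 3.7s + K_p·7.6 = 0.
So ω_n = √(7.6K_p) and 2ζω_n = 3.7, giving ζ = 3.7/(2√(7.6K_p)).
Setting ζ = 0.63: √(7.6K_p) = 3.7/(2·0.63) = 2.937, so K_p = 8.623/7.6 = 1.13.

K_p = 1.13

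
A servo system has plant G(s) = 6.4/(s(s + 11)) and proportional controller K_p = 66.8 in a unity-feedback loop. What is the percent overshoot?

Closed-loop characteristic equation: s² + 11s + 427.5 = 0, so ω_n = 20.68 rad/s and ζ = 11/(2·20.68) = 0.266.
%OS = 100·exp(−πζ/√(1−ζ²)) = 100·exp(−π·0.266/√0.9292) = 42%.

42%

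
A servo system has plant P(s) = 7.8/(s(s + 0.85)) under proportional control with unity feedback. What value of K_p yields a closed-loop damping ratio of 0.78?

Closed-loop characteristic equation: s² + 0.85s + K_p·7.8 = 0.
So ω_n = √(7.8K_p) and 2ζω_n = 0.85, giving ζ = 0.85/(2√(7.8K_p)).
Setting ζ = 0.78: √(7.8K_p) = 0.85/(2·0.78) = 0.5449, so K_p = 0.2969/7.8 = 0.0381.

K_p = 0.0381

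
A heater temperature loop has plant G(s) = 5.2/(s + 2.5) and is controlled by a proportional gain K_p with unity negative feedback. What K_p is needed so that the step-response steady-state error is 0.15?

K_p = 2.72

Steady-state error for a unit step on this type-0 loop is 1/(1 + K_p·G(0)).
G(0) = 2.08. Require 1/(1 + K_p·2.08) = 0.15, so 1 + 2.08·K_p = 6.667.
K_p = (6.667 − 1)/2.08 = 2.72.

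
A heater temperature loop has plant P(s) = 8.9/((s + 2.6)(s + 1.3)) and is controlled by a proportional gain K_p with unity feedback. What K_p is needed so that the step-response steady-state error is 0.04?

Steady-state error for a unit step on this type-0 loop is 1/(1 + K_p·P(0)).
P(0) = 2.633. Require 1/(1 + K_p·2.633) = 0.04, so 1 + 2.633·K_p = 25.
K_p = (25 − 1)/2.633 = 9.11.

K_p = 9.11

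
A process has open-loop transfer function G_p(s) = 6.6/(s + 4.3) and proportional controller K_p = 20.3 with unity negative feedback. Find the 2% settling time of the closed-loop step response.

T_s ≈ 0.0289 s

Closed-loop transfer function: T(s) = K_p·G_p(s)/(1 + K_p·G_p(s)) = 134/(s + 4.3 + 134) = 134/(s + 138.3).
Time constant τ = 1/138.3 = 0.007232 s, so the 2% settling time is about 4τ = 0.0289 s.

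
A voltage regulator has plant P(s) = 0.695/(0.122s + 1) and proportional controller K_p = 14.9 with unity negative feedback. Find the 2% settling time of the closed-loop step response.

T_s ≈ 0.043 s

Closed loop: T(s) = K_p·P/(1+K_p·P) = 10.36/(0.122s + 1 + 10.36), with pole at s = −(1 + 10.36)/0.122 = −93.08.
τ = 1/93.08 = 0.01074 s, so 2% settling time ≈ 4τ = 0.043 s.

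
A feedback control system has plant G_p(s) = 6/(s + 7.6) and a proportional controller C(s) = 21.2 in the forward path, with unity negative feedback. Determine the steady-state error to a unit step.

0.0564

The loop is type 0. Static position error constant K_pos = C(0)·G_p(0) = 21.2·0.7895 = 16.74.
Steady-state error to a unit step: e_ss = 1/(1+K_pos) = 1/17.74 = 0.0564.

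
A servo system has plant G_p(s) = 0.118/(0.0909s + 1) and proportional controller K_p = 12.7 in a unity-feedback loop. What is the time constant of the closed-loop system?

Closed loop: T(s) = K_p·G_p/(1+K_p·G_p) = 1.499/(0.0909s + 1 + 1.499), with pole at s = −(1 + 1.499)/0.0909 = −27.49.
Closed-loop time constant τ = 1/27.49 = 0.0364 s.

τ = 0.0364 s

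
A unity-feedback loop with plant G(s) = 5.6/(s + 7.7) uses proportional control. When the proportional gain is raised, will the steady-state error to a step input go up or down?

The position error constant K_pos = K_p·G(0) grows with K_p, and e_ss = 1/(1+K_pos) falls.

decrease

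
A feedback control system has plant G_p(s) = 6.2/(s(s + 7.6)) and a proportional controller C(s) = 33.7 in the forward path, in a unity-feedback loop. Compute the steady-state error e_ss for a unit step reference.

0

The open loop C(s)G_p(s) has a pole at the origin (type 1), so the static position error constant is infinite and e_ss = 1/(1+∞) = 0.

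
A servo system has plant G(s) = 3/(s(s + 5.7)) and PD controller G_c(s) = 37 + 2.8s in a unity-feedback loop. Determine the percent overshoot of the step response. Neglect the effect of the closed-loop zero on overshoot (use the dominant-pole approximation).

5.91%

Forward path: (37 + 2.8s)·3/(s(s+5.7)). The closed-loop characteristic equation is s² + (5.7 + 3·2.8)s + 3·37 = 0.
That is s² + 14.1s + 111 = 0, so ω_n = 10.54 rad/s and ζ = 14.1/(2·10.54) = 0.6692.
%OS = 100·exp(−πζ/√(1−ζ²)) = 5.91%.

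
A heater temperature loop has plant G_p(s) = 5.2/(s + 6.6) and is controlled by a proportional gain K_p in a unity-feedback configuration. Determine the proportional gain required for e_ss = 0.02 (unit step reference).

Steady-state error for a unit step on this type-0 loop is 1/(1 + K_p·G_p(0)).
G_p(0) = 0.7879. Require 1/(1 + K_p·0.7879) = 0.02, so 1 + 0.7879·K_p = 50.
K_p = (50 − 1)/0.7879 = 62.2.

K_p = 62.2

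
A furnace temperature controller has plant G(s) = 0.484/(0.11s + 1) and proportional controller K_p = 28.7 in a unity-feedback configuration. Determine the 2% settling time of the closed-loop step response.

T_s ≈ 0.0295 s

Closed loop: T(s) = K_p·G/(1+K_p·G) = 13.89/(0.11s + 1 + 13.89), with pole at s = −(1 + 13.89)/0.11 = −135.4.
τ = 1/135.4 = 0.007387 s, so 2% settling time ≈ 4τ = 0.0295 s.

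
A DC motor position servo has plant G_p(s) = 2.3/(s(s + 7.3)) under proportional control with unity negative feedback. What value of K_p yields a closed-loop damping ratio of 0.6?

K_p = 16.1

Closed-loop characteristic equation: s² + 7.3s + K_p·2.3 = 0.
So ω_n = √(2.3K_p) and 2ζω_n = 7.3, giving ζ = 7.3/(2√(2.3K_p)).
Setting ζ = 0.6: √(2.3K_p) = 7.3/(2·0.6) = 6.083, so K_p = 37.01/2.3 = 16.1.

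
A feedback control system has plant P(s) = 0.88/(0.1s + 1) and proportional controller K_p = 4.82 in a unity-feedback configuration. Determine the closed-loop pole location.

Closed loop: T(s) = K_p·P/(1+K_p·P) = 4.242/(0.1s + 1 + 4.242), with pole at s = −(1 + 4.242)/0.1 = −52.42.

s = -52.42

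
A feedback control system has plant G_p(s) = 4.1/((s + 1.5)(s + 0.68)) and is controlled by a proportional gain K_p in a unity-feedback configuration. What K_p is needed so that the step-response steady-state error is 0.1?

K_p = 2.24

The loop is type 0, so e_ss(step) = 1/(1 + K_pos) with K_pos = K_p·G_p(0).
G_p(0) = 4.02. Require 1/(1 + K_p·4.02) = 0.1, so 1 + 4.02·K_p = 10.
K_p = (10 − 1)/4.02 = 2.24.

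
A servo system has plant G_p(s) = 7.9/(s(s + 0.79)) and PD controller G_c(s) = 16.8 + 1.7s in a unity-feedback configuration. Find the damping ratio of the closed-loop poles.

ζ = 0.617

Forward path: (16.8 + 1.7s)·7.9/(s(s+0.79)). The closed-loop characteristic equation is s² + (0.79 + 7.9·1.7)s + 7.9·16.8 = 0.
That is s² + 14.22s + 132.7 = 0, so ω_n = 11.52 rad/s and ζ = 14.22/(2·11.52) = 0.6172.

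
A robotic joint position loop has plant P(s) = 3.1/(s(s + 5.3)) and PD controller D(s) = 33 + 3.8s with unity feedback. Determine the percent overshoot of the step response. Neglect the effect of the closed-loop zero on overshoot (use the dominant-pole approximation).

Forward path: (33 + 3.8s)·3.1/(s(s+5.3)). The closed-loop characteristic equation is s² + (5.3 + 3.1·3.8)s + 3.1·33 = 0.
That is s² + 17.08s + 102.3 = 0, so ω_n = 10.11 rad/s and ζ = 17.08/(2·10.11) = 0.8443.
%OS = 100·exp(−πζ/√(1−ζ²)) = 0.708%.

0.708%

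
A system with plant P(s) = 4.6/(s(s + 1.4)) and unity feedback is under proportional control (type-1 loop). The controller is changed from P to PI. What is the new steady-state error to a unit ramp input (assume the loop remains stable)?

0

The integrator raises the loop to type 2, so K_v → ∞ and e_ss to a ramp is zero.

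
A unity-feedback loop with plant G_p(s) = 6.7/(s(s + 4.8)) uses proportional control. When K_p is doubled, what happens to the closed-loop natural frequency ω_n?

increase

ω_n = √(6.7·K_p), which grows with K_p.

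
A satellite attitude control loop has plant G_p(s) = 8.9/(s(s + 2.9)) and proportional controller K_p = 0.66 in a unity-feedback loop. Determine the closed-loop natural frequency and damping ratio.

ω_n = 2.42 rad/s, ζ = 0.598

The closed-loop denominator is s(s+2.9) + 0.66·8.9 = s² + 2.9s + 5.874.
So ω_n² = 5.874 ⇒ ω_n = 2.424 rad/s, and ζ = 2.9/(2ω_n) = 0.598.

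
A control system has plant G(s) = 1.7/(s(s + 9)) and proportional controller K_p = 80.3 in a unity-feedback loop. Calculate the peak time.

T_p = 0.291 s

The closed-loop denominator s² + 9s + 136.5 gives ω_n = √136.5 = 11.68 and ζ = 9/(2ω_n) = 0.3852.
Damped frequency ω_d = ω_n√(1−ζ²) = 10.78 rad/s, so peak time T_p = π/ω_d = 0.291 s.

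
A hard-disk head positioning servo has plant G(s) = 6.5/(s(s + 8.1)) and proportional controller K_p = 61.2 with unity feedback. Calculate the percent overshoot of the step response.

Closed-loop characteristic equation: s² + 8.1s + 397.8 = 0, so ω_n = 19.94 rad/s and ζ = 8.1/(2·19.94) = 0.2031.
%OS = 100·exp(−πζ/√(1−ζ²)) = 100·exp(−π·0.2031/√0.9588) = 52.1%.

52.1%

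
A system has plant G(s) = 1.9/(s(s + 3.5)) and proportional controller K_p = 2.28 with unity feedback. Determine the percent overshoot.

The closed-loop denominator s² + 3.5s + 4.332 gives ω_n = √4.332 = 2.081 and ζ = 3.5/(2ω_n) = 0.8408.
%OS = 100·exp(−πζ/√(1−ζ²)) = 100·exp(−π·0.8408/√0.2931) = 0.76%.

0.76%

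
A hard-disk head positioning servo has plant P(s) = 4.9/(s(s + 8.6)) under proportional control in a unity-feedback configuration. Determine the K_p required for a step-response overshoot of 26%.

From %OS = 100·exp(−πζ/√(1−ζ²)) = 26%, ζ = −ln(0.26)/√(π²+ln²(0.26)) = 0.3941.
Characteristic equation s² + 8.6s + 4.9K_p = 0 gives ζ = 8.6/(2√(4.9K_p)).
Setting ζ = 0.3941: √(4.9K_p) = 8.6/(2·0.3941) = 10.91, so K_p = 119.1/4.9 = 24.3.

K_p = 24.3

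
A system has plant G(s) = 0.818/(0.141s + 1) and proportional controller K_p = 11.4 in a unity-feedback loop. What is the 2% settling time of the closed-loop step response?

Closed loop: T(s) = K_p·G/(1+K_p·G) = 9.325/(0.141s + 1 + 9.325), with pole at s = −(1 + 9.325)/0.141 = −73.23.
τ = 1/73.23 = 0.01366 s, so 2% settling time ≈ 4τ = 0.0546 s.

T_s ≈ 0.0546 s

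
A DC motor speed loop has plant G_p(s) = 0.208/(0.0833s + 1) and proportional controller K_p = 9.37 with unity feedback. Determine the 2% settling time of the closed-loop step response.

T_s ≈ 0.113 s

Closed loop: T(s) = K_p·G_p/(1+K_p·G_p) = 1.949/(0.0833s + 1 + 1.949), with pole at s = −(1 + 1.949)/0.0833 = −35.4.
τ = 1/35.4 = 0.02825 s, so 2% settling time ≈ 4τ = 0.113 s.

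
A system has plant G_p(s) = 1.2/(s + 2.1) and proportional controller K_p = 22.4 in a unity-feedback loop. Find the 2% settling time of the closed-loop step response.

Closed-loop transfer function: T(s) = K_p·G_p(s)/(1 + K_p·G_p(s)) = 26.88/(s + 2.1 + 26.88) = 26.88/(s + 28.98).
Time constant τ = 1/28.98 = 0.03451 s, so the 2% settling time is about 4τ = 0.138 s.

T_s ≈ 0.138 s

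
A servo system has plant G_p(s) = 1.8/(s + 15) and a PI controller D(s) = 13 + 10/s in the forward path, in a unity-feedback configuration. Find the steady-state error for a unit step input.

0

The open loop D(s)G_p(s) has a pole at the origin (type 1), so the static position error constant is infinite and e_ss = 1/(1+∞) = 0.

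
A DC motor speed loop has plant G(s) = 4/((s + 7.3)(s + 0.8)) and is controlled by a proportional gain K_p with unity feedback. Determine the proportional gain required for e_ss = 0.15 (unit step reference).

Steady-state error for a unit step on this type-0 loop is 1/(1 + K_p·G(0)).
G(0) = 0.6849. Require 1/(1 + K_p·0.6849) = 0.15, so 1 + 0.6849·K_p = 6.667.
K_p = (6.667 − 1)/0.6849 = 8.27.

K_p = 8.27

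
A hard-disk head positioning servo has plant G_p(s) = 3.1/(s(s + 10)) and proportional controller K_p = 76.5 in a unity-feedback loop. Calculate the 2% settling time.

The closed-loop denominator s² + 10s + 237.2 gives ω_n = √237.2 = 15.4 and ζ = 10/(2ω_n) = 0.3247.
2% settling time T_s ≈ 4/(ζω_n) = 4/5 = 0.8 s.

T_s ≈ 0.8 s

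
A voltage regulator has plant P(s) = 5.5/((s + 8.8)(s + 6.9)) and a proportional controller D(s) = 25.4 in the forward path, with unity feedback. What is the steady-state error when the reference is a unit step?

The loop is type 0. Static position error constant K_pos = D(0)·P(0) = 25.4·0.09058 = 2.301.
Steady-state error to a unit step: e_ss = 1/(1+K_pos) = 1/3.301 = 0.303.

0.303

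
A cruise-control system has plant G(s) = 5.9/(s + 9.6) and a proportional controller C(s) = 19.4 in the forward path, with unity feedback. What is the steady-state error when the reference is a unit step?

0.0774

The loop is type 0. Static position error constant K_pos = C(0)·G(0) = 19.4·0.6146 = 11.92.
Steady-state error to a unit step: e_ss = 1/(1+K_pos) = 1/12.92 = 0.0774.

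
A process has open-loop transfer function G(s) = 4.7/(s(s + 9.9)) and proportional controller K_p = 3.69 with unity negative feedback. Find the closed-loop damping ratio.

ζ = 1.19

With unity feedback the closed-loop characteristic equation is s² + 9.9s + 3.69·4.7 = s² + 9.9s + 17.34 = 0.
Matching s² + 2ζω_n s + ω_n²: ω_n = √17.34 = 4.164 rad/s and 2ζω_n = 9.9, so ζ = 9.9/(2·4.164) = 1.19.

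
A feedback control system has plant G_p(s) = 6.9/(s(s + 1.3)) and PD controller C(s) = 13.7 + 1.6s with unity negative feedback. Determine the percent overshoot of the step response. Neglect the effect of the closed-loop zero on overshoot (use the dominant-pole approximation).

Forward path: (13.7 + 1.6s)·6.9/(s(s+1.3)). The closed-loop characteristic equation is s² + (1.3 + 6.9·1.6)s + 6.9·13.7 = 0.
That is s² + 12.34s + 94.53 = 0, so ω_n = 9.723 rad/s and ζ = 12.34/(2·9.723) = 0.6346.
%OS = 100·exp(−πζ/√(1−ζ²)) = 7.58%.

7.58%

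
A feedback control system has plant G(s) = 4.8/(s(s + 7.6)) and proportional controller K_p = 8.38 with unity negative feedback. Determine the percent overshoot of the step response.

9.53%

From 1 + K_pG(s) = 0: s² + 7.6s + 40.22 = 0 ⇒ ω_n = 6.342, ζ = 0.5992.
%OS = 100·exp(−πζ/√(1−ζ²)) = 100·exp(−π·0.5992/√0.641) = 9.53%.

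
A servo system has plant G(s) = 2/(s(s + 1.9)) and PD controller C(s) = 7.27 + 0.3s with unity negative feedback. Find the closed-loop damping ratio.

ζ = 0.328

Forward path: (7.27 + 0.3s)·2/(s(s+1.9)). The closed-loop characteristic equation is s² + (1.9 + 2·0.3)s + 2·7.27 = 0.
That is s² + 2.5s + 14.54 = 0, so ω_n = 3.813 rad/s and ζ = 2.5/(2·3.813) = 0.3278.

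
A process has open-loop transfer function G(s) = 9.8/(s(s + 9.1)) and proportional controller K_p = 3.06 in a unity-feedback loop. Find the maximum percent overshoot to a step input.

From 1 + K_pG(s) = 0: s² + 9.1s + 29.99 = 0 ⇒ ω_n = 5.476, ζ = 0.8309.
%OS = 100·exp(−πζ/√(1−ζ²)) = 100·exp(−π·0.8309/√0.3096) = 0.918%.

0.918%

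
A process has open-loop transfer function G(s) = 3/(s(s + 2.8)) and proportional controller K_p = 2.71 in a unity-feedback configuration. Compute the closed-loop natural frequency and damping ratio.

ω_n = 2.85 rad/s, ζ = 0.491

1 + K_p·G(s) = 0 gives s² + 2.8s + 8.13 = 0.
So ω_n² = 8.13 ⇒ ω_n = 2.851 rad/s, and ζ = 2.8/(2ω_n) = 0.491.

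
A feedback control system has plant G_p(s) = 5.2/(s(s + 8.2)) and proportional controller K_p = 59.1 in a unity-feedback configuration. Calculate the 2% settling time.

T_s ≈ 0.976 s

Closed-loop characteristic equation: s² + 8.2s + 307.3 = 0, so ω_n = 17.53 rad/s and ζ = 8.2/(2·17.53) = 0.2339.
2% settling time T_s ≈ 4/(ζω_n) = 4/4.1 = 0.976 s.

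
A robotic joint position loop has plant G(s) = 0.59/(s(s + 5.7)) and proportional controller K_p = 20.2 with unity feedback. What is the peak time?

T_p = 1.61 s

From 1 + K_pG(s) = 0: s² + 5.7s + 11.92 = 0 ⇒ ω_n = 3.452, ζ = 0.8255.
Damped frequency ω_d = ω_n√(1−ζ²) = 1.948 rad/s, so peak time T_p = π/ω_d = 1.61 s.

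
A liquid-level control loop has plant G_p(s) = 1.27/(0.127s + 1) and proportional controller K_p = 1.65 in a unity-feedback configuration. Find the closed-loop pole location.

s = -24.37

Closed loop: T(s) = K_p·G_p/(1+K_p·G_p) = 2.095/(0.127s + 1 + 2.095), with pole at s = −(1 + 2.095)/0.127 = −24.37.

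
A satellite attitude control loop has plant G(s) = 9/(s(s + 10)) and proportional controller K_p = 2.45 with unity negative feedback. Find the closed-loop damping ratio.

ζ = 1.06

With unity feedback the closed-loop characteristic equation is s² + 10s + 2.45·9 = s² + 10s + 22.05 = 0.
So ω_n² = 22.05 ⇒ ω_n = 4.696 rad/s, and ζ = 10/(2ω_n) = 1.06.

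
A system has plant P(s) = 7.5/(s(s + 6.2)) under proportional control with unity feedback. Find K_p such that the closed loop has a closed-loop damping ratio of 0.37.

Closed-loop characteristic equation: s² + 6.2s + K_p·7.5 = 0.
So ω_n = √(7.5K_p) and 2ζω_n = 6.2, giving ζ = 6.2/(2√(7.5K_p)).
Setting ζ = 0.37: √(7.5K_p) = 6.2/(2·0.37) = 8.378, so K_p = 70.2/7.5 = 9.36.

K_p = 9.36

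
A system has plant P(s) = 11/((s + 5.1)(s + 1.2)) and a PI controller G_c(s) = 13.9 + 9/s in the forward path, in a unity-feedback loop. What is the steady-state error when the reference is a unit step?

0

The open loop G_c(s)P(s) has a pole at the origin (type 1), so the static position error constant is infinite and e_ss = 1/(1+∞) = 0.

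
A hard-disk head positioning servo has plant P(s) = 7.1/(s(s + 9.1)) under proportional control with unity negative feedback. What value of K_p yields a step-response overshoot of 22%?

From %OS = 100·exp(−πζ/√(1−ζ²)) = 22%, ζ = −ln(0.22)/√(π²+ln²(0.22)) = 0.4342.
Characteristic equation s² + 9.1s + 7.1K_p = 0 gives ζ = 9.1/(2√(7.1K_p)).
Setting ζ = 0.4342: √(7.1K_p) = 9.1/(2·0.4342) = 10.48, so K_p = 109.8/7.1 = 15.5.

K_p = 15.5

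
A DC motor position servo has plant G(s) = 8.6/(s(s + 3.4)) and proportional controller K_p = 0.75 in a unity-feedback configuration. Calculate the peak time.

T_p = 1.67 s

From 1 + K_pG(s) = 0: s² + 3.4s + 6.45 = 0 ⇒ ω_n = 2.54, ζ = 0.6694.
Damped frequency ω_d = ω_n√(1−ζ²) = 1.887 rad/s, so peak time T_p = π/ω_d = 1.67 s.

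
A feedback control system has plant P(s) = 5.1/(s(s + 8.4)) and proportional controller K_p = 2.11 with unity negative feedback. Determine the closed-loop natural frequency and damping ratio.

The closed-loop denominator is s(s+8.4) + 2.11·5.1 = s² + 8.4s + 10.76.
So ω_n² = 10.76 ⇒ ω_n = 3.28 rad/s, and ζ = 8.4/(2ω_n) = 1.28.

ω_n = 3.28 rad/s, ζ = 1.28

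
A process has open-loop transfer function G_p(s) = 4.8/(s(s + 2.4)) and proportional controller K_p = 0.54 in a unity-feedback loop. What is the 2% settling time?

From 1 + K_pG_p(s) = 0: s² + 2.4s + 2.592 = 0 ⇒ ω_n = 1.61, ζ = 0.7454.
2% settling time T_s ≈ 4/(ζω_n) = 4/1.2 = 3.33 s.

T_s ≈ 3.33 s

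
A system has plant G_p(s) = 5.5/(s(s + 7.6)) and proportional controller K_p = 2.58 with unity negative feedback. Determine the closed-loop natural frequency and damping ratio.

ω_n = 3.77 rad/s, ζ = 1.01

With unity feedback the closed-loop characteristic equation is s² + 7.6s + 2.58·5.5 = s² + 7.6s + 14.19 = 0.
Matching s² + 2ζω_n s + ω_n²: ω_n = √14.19 = 3.767 rad/s and 2ζω_n = 7.6, so ζ = 7.6/(2·3.767) = 1.01.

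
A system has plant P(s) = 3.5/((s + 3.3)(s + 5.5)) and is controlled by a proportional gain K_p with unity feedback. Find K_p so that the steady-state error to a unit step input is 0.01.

K_p = 513

For a type-0 loop with proportional control, e_ss = 1/(1 + K_p·P(0)).
P(0) = 0.1928. Require 1/(1 + K_p·0.1928) = 0.01, so 1 + 0.1928·K_p = 100.
K_p = (100 − 1)/0.1928 = 513.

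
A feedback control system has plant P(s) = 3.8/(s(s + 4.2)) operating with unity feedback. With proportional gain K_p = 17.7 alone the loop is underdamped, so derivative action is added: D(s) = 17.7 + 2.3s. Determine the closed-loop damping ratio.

ζ = 0.789

Forward path: (17.7 + 2.3s)·3.8/(s(s+4.2)). The closed-loop characteristic equation is s² + (4.2 + 3.8·2.3)s + 3.8·17.7 = 0.
That is s² + 12.94s + 67.26 = 0, so ω_n = 8.201 rad/s and ζ = 12.94/(2·8.201) = 0.7889.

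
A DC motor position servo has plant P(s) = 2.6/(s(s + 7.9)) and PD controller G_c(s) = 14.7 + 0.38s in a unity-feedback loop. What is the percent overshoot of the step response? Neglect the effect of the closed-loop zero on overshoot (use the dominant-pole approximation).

3.88%

Forward path: (14.7 + 0.38s)·2.6/(s(s+7.9)). The closed-loop characteristic equation is s² + (7.9 + 2.6·0.38)s + 2.6·14.7 = 0.
That is s² + 8.888s + 38.22 = 0, so ω_n = 6.182 rad/s and ζ = 8.888/(2·6.182) = 0.7188.
%OS = 100·exp(−πζ/√(1−ζ²)) = 3.88%.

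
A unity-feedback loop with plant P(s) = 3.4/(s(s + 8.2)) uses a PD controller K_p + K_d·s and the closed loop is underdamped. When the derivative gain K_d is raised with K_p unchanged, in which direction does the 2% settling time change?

decrease

Characteristic equation s² + (8.2 + 3.4K_d)s + 3.4K_p = 0: raising K_d increases ζω_n = (8.2+3.4K_d)/2 while the loop stays underdamped, so T_s ≈ 4/(ζω_n) decreases.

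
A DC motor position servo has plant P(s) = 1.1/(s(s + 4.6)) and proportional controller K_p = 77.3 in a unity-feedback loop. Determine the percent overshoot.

The closed-loop denominator s² + 4.6s + 85.03 gives ω_n = √85.03 = 9.221 and ζ = 4.6/(2ω_n) = 0.2494.
%OS = 100·exp(−πζ/√(1−ζ²)) = 100·exp(−π·0.2494/√0.9378) = 44.5%.

44.5%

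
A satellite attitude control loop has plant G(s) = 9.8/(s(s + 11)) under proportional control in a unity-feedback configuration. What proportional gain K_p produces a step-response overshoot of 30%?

K_p = 24.1

From %OS = 100·exp(−πζ/√(1−ζ²)) = 30%, ζ = −ln(0.3)/√(π²+ln²(0.3)) = 0.3579.
Characteristic equation s² + 11s + 9.8K_p = 0 gives ζ = 11/(2√(9.8K_p)).
Setting ζ = 0.3579: √(9.8K_p) = 11/(2·0.3579) = 15.37, so K_p = 236.2/9.8 = 24.1.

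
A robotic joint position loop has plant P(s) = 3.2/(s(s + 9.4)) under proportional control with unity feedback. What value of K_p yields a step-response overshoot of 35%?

K_p = 68.7

From %OS = 100·exp(−πζ/√(1−ζ²)) = 35%, ζ = −ln(0.35)/√(π²+ln²(0.35)) = 0.3169.
Characteristic equation s² + 9.4s + 3.2K_p = 0 gives ζ = 9.4/(2√(3.2K_p)).
Setting ζ = 0.3169: √(3.2K_p) = 9.4/(2·0.3169) = 14.83, so K_p = 219.9/3.2 = 68.7.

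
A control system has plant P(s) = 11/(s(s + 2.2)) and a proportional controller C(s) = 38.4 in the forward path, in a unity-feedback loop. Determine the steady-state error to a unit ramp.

0.00521

The loop has one pole at the origin (type 1). Velocity error constant K_v = lim_{s→0} s·C(s)P(s) = 38.4·11/2.2 = 192.
Steady-state error to a unit ramp: e_ss = 1/K_v = 0.00521.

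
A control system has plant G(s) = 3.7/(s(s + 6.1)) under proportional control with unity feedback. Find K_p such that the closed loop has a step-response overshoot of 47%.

From %OS = 100·exp(−πζ/√(1−ζ²)) = 47%, ζ = −ln(0.47)/√(π²+ln²(0.47)) = 0.2337.
Characteristic equation s² + 6.1s + 3.7K_p = 0 gives ζ = 6.1/(2√(3.7K_p)).
Setting ζ = 0.2337: √(3.7K_p) = 6.1/(2·0.2337) = 13.05, so K_p = 170.4/3.7 = 46.

K_p = 46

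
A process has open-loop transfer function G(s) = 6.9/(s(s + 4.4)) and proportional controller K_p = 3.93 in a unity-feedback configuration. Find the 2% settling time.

T_s ≈ 1.82 s

Closed-loop characteristic equation: s² + 4.4s + 27.12 = 0, so ω_n = 5.207 rad/s and ζ = 4.4/(2·5.207) = 0.4225.
2% settling time T_s ≈ 4/(ζω_n) = 4/2.2 = 1.82 s.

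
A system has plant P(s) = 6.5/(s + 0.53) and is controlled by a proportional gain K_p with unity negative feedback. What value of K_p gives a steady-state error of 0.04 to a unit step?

Steady-state error for a unit step on this type-0 loop is 1/(1 + K_p·P(0)).
P(0) = 12.26. Require 1/(1 + K_p·12.26) = 0.04, so 1 + 12.26·K_p = 25.
K_p = (25 − 1)/12.26 = 1.96.

K_p = 1.96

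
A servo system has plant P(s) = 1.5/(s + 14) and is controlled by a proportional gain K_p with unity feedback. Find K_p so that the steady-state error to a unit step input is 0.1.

K_p = 84

Steady-state error for a unit step on this type-0 loop is 1/(1 + K_p·P(0)).
P(0) = 0.1071. Require 1/(1 + K_p·0.1071) = 0.1, so 1 + 0.1071·K_p = 10.
K_p = (10 − 1)/0.1071 = 84.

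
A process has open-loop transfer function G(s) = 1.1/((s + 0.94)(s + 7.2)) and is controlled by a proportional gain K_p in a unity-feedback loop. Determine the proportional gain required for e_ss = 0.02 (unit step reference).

K_p = 301

The loop is type 0, so e_ss(step) = 1/(1 + K_pos) with K_pos = K_p·G(0).
G(0) = 0.1625. Require 1/(1 + K_p·0.1625) = 0.02, so 1 + 0.1625·K_p = 50.
K_p = (50 − 1)/0.1625 = 301.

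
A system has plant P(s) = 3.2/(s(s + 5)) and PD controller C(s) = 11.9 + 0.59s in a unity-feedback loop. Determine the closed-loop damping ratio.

Forward path: (11.9 + 0.59s)·3.2/(s(s+5)). The closed-loop characteristic equation is s² + (5 + 3.2·0.59)s + 3.2·11.9 = 0.
That is s² + 6.888s + 38.08 = 0, so ω_n = 6.171 rad/s and ζ = 6.888/(2·6.171) = 0.5581.

ζ = 0.558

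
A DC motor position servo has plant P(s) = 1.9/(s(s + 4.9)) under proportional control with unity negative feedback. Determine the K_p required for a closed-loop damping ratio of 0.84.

K_p = 4.48

Closed-loop characteristic equation: s² + 4.9s + K_p·1.9 = 0.
So ω_n = √(1.9K_p) and 2ζω_n = 4.9, giving ζ = 4.9/(2√(1.9K_p)).
Setting ζ = 0.84: √(1.9K_p) = 4.9/(2·0.84) = 2.917, so K_p = 8.507/1.9 = 4.48.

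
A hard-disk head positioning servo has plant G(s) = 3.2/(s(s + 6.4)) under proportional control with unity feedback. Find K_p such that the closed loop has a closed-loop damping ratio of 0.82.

Closed-loop characteristic equation: s² + 6.4s + K_p·3.2 = 0.
So ω_n = √(3.2K_p) and 2ζω_n = 6.4, giving ζ = 6.4/(2√(3.2K_p)).
Setting ζ = 0.82: √(3.2K_p) = 6.4/(2·0.82) = 3.902, so K_p = 15.23/3.2 = 4.76.

K_p = 4.76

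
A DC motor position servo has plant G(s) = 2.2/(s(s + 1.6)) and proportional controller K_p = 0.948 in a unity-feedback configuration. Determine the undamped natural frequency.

ω_n = 1.44 rad/s

The closed-loop denominator is s(s+1.6) + 0.948·2.2 = s² + 1.6s + 2.086.
Matching s² + 2ζω_n s + ω_n²: ω_n = √2.086 = 1.444 rad/s and 2ζω_n = 1.6, so ζ = 1.6/(2·1.444) = 0.554.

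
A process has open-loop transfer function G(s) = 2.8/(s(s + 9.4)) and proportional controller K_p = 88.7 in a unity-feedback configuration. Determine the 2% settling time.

Closed-loop characteristic equation: s² + 9.4s + 248.4 = 0, so ω_n = 15.76 rad/s and ζ = 9.4/(2·15.76) = 0.2982.
2% settling time T_s ≈ 4/(ζω_n) = 4/4.7 = 0.851 s.

T_s ≈ 0.851 s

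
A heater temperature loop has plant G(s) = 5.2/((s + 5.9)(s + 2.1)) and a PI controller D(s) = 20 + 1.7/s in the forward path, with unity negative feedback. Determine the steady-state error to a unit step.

0

The open loop D(s)G(s) has a pole at the origin (type 1), so the static position error constant is infinite and e_ss = 1/(1+∞) = 0.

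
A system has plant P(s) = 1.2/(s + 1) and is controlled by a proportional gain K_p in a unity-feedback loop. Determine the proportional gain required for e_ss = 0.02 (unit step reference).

K_p = 40.8

Steady-state error for a unit step on this type-0 loop is 1/(1 + K_p·P(0)).
P(0) = 1.2. Require 1/(1 + K_p·1.2) = 0.02, so 1 + 1.2·K_p = 50.
K_p = (50 − 1)/1.2 = 40.8.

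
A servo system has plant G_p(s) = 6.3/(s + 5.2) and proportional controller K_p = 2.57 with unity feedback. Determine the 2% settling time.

T_s ≈ 0.187 s

Closed-loop transfer function: T(s) = K_p·G_p(s)/(1 + K_p·G_p(s)) = 16.19/(s + 5.2 + 16.19) = 16.19/(s + 21.39).
Time constant τ = 1/21.39 = 0.04675 s, so the 2% settling time is about 4τ = 0.187 s.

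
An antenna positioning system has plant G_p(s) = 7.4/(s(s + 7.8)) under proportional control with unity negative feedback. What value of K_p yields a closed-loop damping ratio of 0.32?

Closed-loop characteristic equation: s² + 7.8s + K_p·7.4 = 0.
So ω_n = √(7.4K_p) and 2ζω_n = 7.8, giving ζ = 7.8/(2√(7.4K_p)).
Setting ζ = 0.32: √(7.4K_p) = 7.8/(2·0.32) = 12.19, so K_p = 148.5/7.4 = 20.1.

K_p = 20.1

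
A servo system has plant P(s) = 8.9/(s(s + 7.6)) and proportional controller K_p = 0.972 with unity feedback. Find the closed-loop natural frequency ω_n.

With unity feedback the closed-loop characteristic equation is s² + 7.6s + 0.972·8.9 = s² + 7.6s + 8.651 = 0.
Matching s² + 2ζω_n s + ω_n²: ω_n = √8.651 = 2.941 rad/s and 2ζω_n = 7.6, so ζ = 7.6/(2·2.941) = 1.29.

ω_n = 2.94 rad/s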